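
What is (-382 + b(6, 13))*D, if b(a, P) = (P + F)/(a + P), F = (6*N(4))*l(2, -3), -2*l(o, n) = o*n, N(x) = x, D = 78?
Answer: -559494/19 ≈ -29447.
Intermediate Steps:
l(o, n) = -n*o/2 (l(o, n) = -o*n/2 = -n*o/2)
F = 72 (F = (6*4)*(-½*(-3)*2) = 24*3 = 72)
b(a, P) = (72 + P)/(P + a) (b(a, P) = (P + 72)/(a + P) = (72 + P)/(P + a))
(-382 + b(6, 13))*D = (-382 + (72 + 13)/(13 + 6))*78 = (-382 + 85/19)*78 = -7173/19*78 = -559494/19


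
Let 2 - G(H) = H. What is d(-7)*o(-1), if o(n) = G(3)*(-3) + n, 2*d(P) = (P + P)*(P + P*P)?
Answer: -588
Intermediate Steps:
G(H) = 2 - H
d(P) = P*(P + P**2) (d(P) = ((P + P)*(P + P*P))/2 = ((2*P)*(P + P**2))/2 = (2*P*(P + P**2))/2 = P*(P + P**2))
o(n) = 3 + n (o(n) = (2 - 1*3)*(-3) + n = (2 - 3)*(-3) + n = -1*(-3) + n = 3 + n)
d(-7)*o(-1) = ((-7)**2*(1 - 7))*(3 - 1) = (49*(-6))*2 = -294*2 = -588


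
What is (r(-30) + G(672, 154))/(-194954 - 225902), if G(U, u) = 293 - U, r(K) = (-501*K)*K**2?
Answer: -13526621/420856 ≈ -32.141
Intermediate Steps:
r(K) = -501*K**3
(r(-30) + G(672, 154))/(-194954 - 225902) = (-501*(-30)**3 + (293 - 1*672))/(-194954 - 225902) = (-501*(-27000) + (293 - 672))/(-420856) = (13527000 - 379)*(-1/420856) = 13526621*(-1/420856) = -13526621/420856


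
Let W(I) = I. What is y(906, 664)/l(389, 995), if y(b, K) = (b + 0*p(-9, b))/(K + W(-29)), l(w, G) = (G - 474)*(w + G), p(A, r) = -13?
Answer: 453/228937820 ≈ 1.9787e-6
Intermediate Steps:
l(w, G) = (-474 + G)*(G + w)
y(b, K) = b/(-29 + K) (y(b, K) = (b + 0*(-13))/(K - 29) = (b + 0)/(-29 + K) = b/(-29 + K))
y(906, 664)/l(389, 995) = (906/(-29 + 664))/(995² - 474*995 - 474*389 + 995*389) = (906/635)/(990025 - 471630 - 184386 + 387055) = (906*(1/635))/721064 = (906/635)*(1/721064) = 453/228937820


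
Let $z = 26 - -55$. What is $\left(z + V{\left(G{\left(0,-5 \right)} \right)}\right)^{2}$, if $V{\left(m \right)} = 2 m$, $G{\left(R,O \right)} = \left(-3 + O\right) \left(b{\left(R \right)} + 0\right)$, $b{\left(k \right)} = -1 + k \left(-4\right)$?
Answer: $9409$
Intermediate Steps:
$z = 81$ ($z = 26 + 55 = 81$)
$b{\left(k \right)} = -1 - 4 k$
$G{\left(R,O \right)} = \left(-1 - 4 R\right) \left(-3 + O\right)$ ($G{\left(R,O \right)} = \left(-3 + O\right) \left(\left(-1 - 4 R\right) + 0\right) = \left(-3 + O\right) \left(-1 - 4 R\right) = \left(-1 - 4 R\right) \left(-3 + O\right)$)
$\left(z + V{\left(G{\left(0,-5 \right)} \right)}\right)^{2} = \left(81 + 2 \left(- \left(1 + 4 \cdot 0\right) \left(-3 - 5\right)\right)\right)^{2} = \left(81 + 2 \left(\left(-1\right) \left(1 + 0\right) \left(-8\right)\right)\right)^{2} = \left(81 + 2 \left(\left(-1\right) 1 \left(-8\right)\right)\right)^{2} = \left(81 + 2 \cdot 8\right)^{2} = \left(81 + 16\right)^{2} = 97^{2} = 9409$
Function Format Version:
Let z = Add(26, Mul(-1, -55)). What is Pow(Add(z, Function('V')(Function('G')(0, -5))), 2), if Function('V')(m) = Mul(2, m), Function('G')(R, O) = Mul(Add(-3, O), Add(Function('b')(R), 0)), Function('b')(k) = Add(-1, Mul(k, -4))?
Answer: 9409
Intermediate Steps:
z = 81 (z = Add(26, 55) = 81)
Function('b')(k) = Add(-1, Mul(-4, k))
Function('G')(R, O) = Mul(Add(-1, Mul(-4, R)), Add(-3, O)) (Function('G')(R, O) = Mul(Add(-3, O), Add(Add(-1, Mul(-4, R)), 0)) = Mul(Add(-3, O), Add(-1, Mul(-4, R))) = Mul(Add(-1, Mul(-4, R)), Add(-3, O)))
Pow(Add(z, Function('V')(Function('G')(0, -5))), 2) = Pow(Add(81, Mul(2, Mul(-1, Add(1, Mul(4, 0)), Add(-3, -5)))), 2) = Pow(Add(81, Mul(2, Mul(-1, Add(1, 0), -8))), 2) = Pow(Add(81, Mul(2, Mul(-1, 1, -8))), 2) = Pow(Add(81, Mul(2, 8)), 2) = Pow(Add(81, 16), 2) = Pow(97, 2) = 9409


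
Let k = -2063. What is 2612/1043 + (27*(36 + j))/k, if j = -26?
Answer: 5106946/2151709 ≈ 2.3734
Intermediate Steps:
2612/1043 + (27*(36 + j))/k = 2612/1043 + (27*(36 - 26))/(-2063) = 2612*(1/1043) + (27*10)*(-1/2063) = 2612/1043 + 270*(-1/2063) = 2612/1043 - 270/2063 = 5106946/2151709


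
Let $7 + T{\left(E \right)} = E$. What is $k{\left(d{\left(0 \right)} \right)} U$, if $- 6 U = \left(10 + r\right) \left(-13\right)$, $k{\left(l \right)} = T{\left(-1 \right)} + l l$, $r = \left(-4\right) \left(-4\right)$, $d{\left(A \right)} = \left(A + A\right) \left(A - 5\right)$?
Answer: $- \frac{1352}{3} \approx -450.67$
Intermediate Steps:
$T{\left(E \right)} = -7 + E$
$d{\left(A \right)} = 2 A \left(-5 + A\right)$
$r = 16$
$k{\left(l \right)} = -8 + l^{2}$ ($k{\left(l \right)} = \left(-7 - 1\right) + l l = -8 + l^{2}$)
$U = \frac{169}{3}$ ($U = - \frac{\left(10 + 16\right) \left(-13\right)}{6} = - \frac{26 \left(-13\right)}{6} = \left(- \frac{1}{6}\right) \left(-338\right) = \frac{169}{3} \approx 56.333$)
$k{\left(d{\left(0 \right)} \right)} U = \left(-8 + \left(2 \cdot 0 \left(-5 + 0\right)\right)^{2}\right) \frac{169}{3} = \left(-8 + \left(2 \cdot 0 \left(-5\right)\right)^{2}\right) \frac{169}{3} = \left(-8 + 0^{2}\right) \frac{169}{3} = \left(-8 + 0\right) \frac{169}{3} = \left(-8\right) \frac{169}{3} = - \frac{1352}{3}$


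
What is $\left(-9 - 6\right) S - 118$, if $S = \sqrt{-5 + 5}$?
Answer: $-118$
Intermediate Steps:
$S = 0$ ($S = \sqrt{0} = 0$)
$\left(-9 - 6\right) S - 118 = \left(-9 - 6\right) 0 - 118 = \left(-15\right) 0 - 118 = 0 - 118 = -118$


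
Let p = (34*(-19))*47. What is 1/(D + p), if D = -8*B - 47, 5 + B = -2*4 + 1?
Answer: -1/30313 ≈ -3.2989e-5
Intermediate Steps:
B = -12 (B = -5 + (-2*4 + 1) = -5 + (-8 + 1) = -5 - 7 = -12)
D = 49 (D = -8*(-12) - 47 = 96 - 47 = 49)
p = -30362 (p = -646*47 = -30362)
1/(D + p) = 1/(49 - 30362) = 1/(-30313) = -1/30313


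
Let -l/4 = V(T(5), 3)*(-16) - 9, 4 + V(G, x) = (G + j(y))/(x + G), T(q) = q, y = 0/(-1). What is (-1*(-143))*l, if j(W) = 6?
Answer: -18876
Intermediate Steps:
y = 0 (y = 0*(-1) = 0)
V(G, x) = -4 + (6 + G)/(G + x) (V(G, x) = -4 + (G + 6)/(x + G) = -4 + (6 + G)/(G + x))
l = -132 (l = -4*(((6 - 4*3 - 3*5)/(5 + 3))*(-16) - 9) = -4*(((6 - 12 - 15)/8)*(-16) - 9) = -4*(((⅛)*(-21))*(-16) - 9) = -4*(-21/8*(-16) - 9) = -4*(42 - 9) = -4*33 = -132)
(-1*(-143))*l = -1*(-143)*(-132) = 143*(-132) = -18876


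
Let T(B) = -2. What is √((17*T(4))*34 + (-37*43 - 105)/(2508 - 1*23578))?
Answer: 6*I*√72727405/1505 ≈ 33.999*I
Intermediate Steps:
√((17*T(4))*34 + (-37*43 - 105)/(2508 - 1*23578)) = √((17*(-2))*34 + (-37*43 - 105)/(2508 - 1*23578)) = √(-34*34 + (-1591 - 105)/(2508 - 23578)) = √(-1156 - 1696/(-21070)) = √(-1156 - 1696*(-1/21070)) = √(-1156 + 848/10535) = √(-12177612/10535) = 6*I*√72727405/1505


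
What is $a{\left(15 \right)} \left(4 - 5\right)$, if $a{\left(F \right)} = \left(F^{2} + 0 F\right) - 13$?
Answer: $-212$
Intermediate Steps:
$a{\left(F \right)} = -13 + F^{2}$ ($a{\left(F \right)} = \left(F^{2} + 0\right) - 13 = F^{2} - 13 = -13 + F^{2}$)
$a{\left(15 \right)} \left(4 - 5\right) = \left(-13 + 15^{2}\right) \left(4 - 5\right) = \left(-13 + 225\right) \left(4 - 5\right) = 212 \left(-1\right) = -212$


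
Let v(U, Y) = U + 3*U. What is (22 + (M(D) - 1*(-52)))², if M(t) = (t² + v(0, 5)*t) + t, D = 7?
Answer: 16900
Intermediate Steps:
v(U, Y) = 4*U
M(t) = t + t² (M(t) = (t² + (4*0)*t) + t = (t² + 0*t) + t = (t² + 0) + t = t² + t = t + t²)
(22 + (M(D) - 1*(-52)))² = (22 + (7*(1 + 7) - 1*(-52)))² = (22 + (7*8 + 52))² = (22 + (56 + 52))² = (22 + 108)² = 130² = 16900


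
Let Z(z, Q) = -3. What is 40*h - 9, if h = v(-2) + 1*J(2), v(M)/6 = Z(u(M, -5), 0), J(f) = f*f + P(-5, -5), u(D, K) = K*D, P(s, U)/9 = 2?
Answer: 151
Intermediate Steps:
P(s, U) = 18 (P(s, U) = 9*2 = 18)
u(D, K) = D*K
J(f) = 18 + f² (J(f) = f*f + 18 = f² + 18 = 18 + f²)
v(M) = -18 (v(M) = 6*(-3) = -18)
h = 4 (h = -18 + 1*(18 + 2²) = -18 + 1*(18 + 4) = -18 + 1*22 = -18 + 22 = 4)
40*h - 9 = 40*4 - 9 = 160 - 9 = 151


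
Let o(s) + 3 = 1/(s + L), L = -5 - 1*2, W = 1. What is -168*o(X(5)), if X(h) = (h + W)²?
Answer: 14448/29 ≈ 498.21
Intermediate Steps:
L = -7 (L = -5 - 2 = -7)
X(h) = (1 + h)² (X(h) = (h + 1)² = (1 + h)²)
o(s) = -3 + 1/(-7 + s) (o(s) = -3 + 1/(s - 7) = -3 + 1/(-7 + s))
-168*o(X(5)) = -168*(22 - 3*(1 + 5)²)/(-7 + (1 + 5)²) = -168*(22 - 3*6²)/(-7 + 6²) = -168*(22 - 3*36)/(-7 + 36) = -168*(22 - 108)/29 = -168*(-86)/29 = -168*(-86/29) = 14448/29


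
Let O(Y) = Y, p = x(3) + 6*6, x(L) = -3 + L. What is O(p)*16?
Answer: 576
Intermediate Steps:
p = 36 (p = (-3 + 3) + 6*6 = 0 + 36 = 36)
O(p)*16 = 36*16 = 576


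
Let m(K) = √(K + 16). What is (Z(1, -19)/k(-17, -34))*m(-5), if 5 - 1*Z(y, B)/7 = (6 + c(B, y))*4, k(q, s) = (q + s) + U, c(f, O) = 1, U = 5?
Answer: 7*√11/2 ≈ 11.608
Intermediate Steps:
k(q, s) = 5 + q + s (k(q, s) = (q + s) + 5 = 5 + q + s)
m(K) = √(16 + K)
Z(y, B) = -161 (Z(y, B) = 35 - 7*(6 + 1)*4 = 35 - 49*4 = 35 - 7*28 = 35 - 196 = -161)
(Z(1, -19)/k(-17, -34))*m(-5) = (-161/(5 - 17 - 34))*√(16 - 5) = (-161/(-46))*√11 = (-161*(-1/46))*√11 = 7*√11/2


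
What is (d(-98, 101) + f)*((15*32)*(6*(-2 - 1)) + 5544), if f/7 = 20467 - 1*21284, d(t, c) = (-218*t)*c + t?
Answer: -6662427912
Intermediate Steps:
d(t, c) = t - 218*c*t (d(t, c) = -218*c*t + t = t - 218*c*t)
f = -5719 (f = 7*(20467 - 1*21284) = 7*(20467 - 21284) = 7*(-817) = -5719)
(d(-98, 101) + f)*((15*32)*(6*(-2 - 1)) + 5544) = (-98*(1 - 218*101) - 5719)*((15*32)*(6*(-2 - 1)) + 5544) = (-98*(1 - 22018) - 5719)*(480*(6*(-3)) + 5544) = (-98*(-22017) - 5719)*(480*(-18) + 5544) = (2157666 - 5719)*(-8640 + 5544) = 2151947*(-3096) = -6662427912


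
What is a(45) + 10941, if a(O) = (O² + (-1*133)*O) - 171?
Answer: 6810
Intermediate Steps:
a(O) = -171 + O² - 133*O (a(O) = (O² - 133*O) - 171 = -171 + O² - 133*O)
a(45) + 10941 = (-171 + 45² - 133*45) + 10941 = (-171 + 2025 - 5985) + 10941 = -4131 + 10941 = 6810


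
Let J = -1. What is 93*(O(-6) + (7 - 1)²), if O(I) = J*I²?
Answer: 0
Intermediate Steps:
O(I) = -I²
93*(O(-6) + (7 - 1)²) = 93*(-1*(-6)² + (7 - 1)²) = 93*(-1*36 + 6²) = 93*(-36 + 36) = 93*0 = 0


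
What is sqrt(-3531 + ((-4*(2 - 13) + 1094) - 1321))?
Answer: I*sqrt(3714) ≈ 60.943*I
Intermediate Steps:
sqrt(-3531 + ((-4*(2 - 13) + 1094) - 1321)) = sqrt(-3531 + ((-4*(-11) + 1094) - 1321)) = sqrt(-3531 + ((44 + 1094) - 1321)) = sqrt(-3531 + (1138 - 1321)) = sqrt(-3531 - 183) = sqrt(-3714) = I*sqrt(3714)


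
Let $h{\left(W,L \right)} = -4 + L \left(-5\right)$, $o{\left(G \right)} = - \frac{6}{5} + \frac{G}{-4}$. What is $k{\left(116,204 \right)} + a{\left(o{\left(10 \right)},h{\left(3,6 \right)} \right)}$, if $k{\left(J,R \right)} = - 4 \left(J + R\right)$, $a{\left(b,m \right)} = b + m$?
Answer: $- \frac{13177}{10} \approx -1317.7$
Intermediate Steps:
$o{\left(G \right)} = - \frac{6}{5} - \frac{G}{4}$ ($o{\left(G \right)} = \left(-6\right) \frac{1}{5} + G \left(- \frac{1}{4}\right) = - \frac{6}{5} - \frac{G}{4}$)
$h{\left(W,L \right)} = -4 - 5 L$
$k{\left(J,R \right)} = - 4 J - 4 R$
$k{\left(116,204 \right)} + a{\left(o{\left(10 \right)},h{\left(3,6 \right)} \right)} = \left(\left(-4\right) 116 - 816\right) - \frac{377}{10} = \left(-464 - 816\right) - \frac{377}{10} = -1280 - \frac{377}{10} = - \frac{13177}{10}$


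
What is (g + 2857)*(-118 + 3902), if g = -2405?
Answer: 1710368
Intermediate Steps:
(g + 2857)*(-118 + 3902) = (-2405 + 2857)*(-118 + 3902) = 452*3784 = 1710368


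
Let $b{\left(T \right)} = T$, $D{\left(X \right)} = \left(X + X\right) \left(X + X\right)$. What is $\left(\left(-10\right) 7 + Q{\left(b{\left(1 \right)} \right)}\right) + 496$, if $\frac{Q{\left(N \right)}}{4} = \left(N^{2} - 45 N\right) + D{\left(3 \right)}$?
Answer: $394$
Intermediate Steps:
$D{\left(X \right)} = 4 X^{2}$ ($D{\left(X \right)} = 2 X 2 X = 4 X^{2}$)
$Q{\left(N \right)} = 144 - 180 N + 4 N^{2}$ ($Q{\left(N \right)} = 4 \left(\left(N^{2} - 45 N\right) + 4 \cdot 3^{2}\right) = 4 \left(\left(N^{2} - 45 N\right) + 4 \cdot 9\right) = 4 \left(\left(N^{2} - 45 N\right) + 36\right) = 4 \left(36 + N^{2} - 45 N\right) = 144 - 180 N + 4 N^{2}$)
$\left(\left(-10\right) 7 + Q{\left(b{\left(1 \right)} \right)}\right) + 496 = \left(\left(-10\right) 7 + \left(144 - 180 + 4 \cdot 1^{2}\right)\right) + 496 = \left(-70 + \left(144 - 180 + 4 \cdot 1\right)\right) + 496 = \left(-70 + \left(144 - 180 + 4\right)\right) + 496 = \left(-70 - 32\right) + 496 = -102 + 496 = 394$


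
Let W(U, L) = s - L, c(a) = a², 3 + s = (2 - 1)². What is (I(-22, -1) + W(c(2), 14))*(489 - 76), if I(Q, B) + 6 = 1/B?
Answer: -9499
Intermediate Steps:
s = -2 (s = -3 + (2 - 1)² = -3 + 1² = -3 + 1 = -2)
W(U, L) = -2 - L
I(Q, B) = -6 + 1/B
(I(-22, -1) + W(c(2), 14))*(489 - 76) = ((-6 + 1/(-1)) + (-2 - 1*14))*(489 - 76) = ((-6 - 1) + (-2 - 14))*413 = (-7 - 16)*413 = -23*413 = -9499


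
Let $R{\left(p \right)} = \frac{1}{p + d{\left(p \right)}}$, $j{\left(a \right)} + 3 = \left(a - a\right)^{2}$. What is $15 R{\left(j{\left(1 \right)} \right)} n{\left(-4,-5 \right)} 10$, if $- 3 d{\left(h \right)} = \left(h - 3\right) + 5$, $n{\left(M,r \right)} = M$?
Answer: $225$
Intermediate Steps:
$d{\left(h \right)} = - \frac{2}{3} - \frac{h}{3}$ ($d{\left(h \right)} = - \frac{\left(h - 3\right) + 5}{3} = - \frac{\left(-3 + h\right) + 5}{3} = - \frac{2 + h}{3} = - \frac{2}{3} - \frac{h}{3}$)
$j{\left(a \right)} = -3$ ($j{\left(a \right)} = -3 + \left(a - a\right)^{2} = -3 + 0^{2} = -3 + 0 = -3$)
$R{\left(p \right)} = \frac{1}{- \frac{2}{3} + \frac{2 p}{3}}$ ($R{\left(p \right)} = \frac{1}{p - \left(\frac{2}{3} + \frac{p}{3}\right)} = \frac{1}{- \frac{2}{3} + \frac{2 p}{3}}$)
$15 R{\left(j{\left(1 \right)} \right)} n{\left(-4,-5 \right)} 10 = 15 \frac{3}{2 \left(-1 - 3\right)} \left(\left(-4\right) 10\right) = 15 \frac{3}{2 \left(-4\right)} \left(-40\right) = 15 \cdot \frac{3}{2} \left(- \frac{1}{4}\right) \left(-40\right) = 15 \left(- \frac{3}{8}\right) \left(-40\right) = \left(- \frac{45}{8}\right) \left(-40\right) = 225$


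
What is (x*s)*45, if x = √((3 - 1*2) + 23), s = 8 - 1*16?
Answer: -720*√6 ≈ -1763.6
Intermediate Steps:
s = -8 (s = 8 - 16 = -8)
x = 2*√6 (x = √((3 - 2) + 23) = √(1 + 23) = √24 = 2*√6 ≈ 4.8990)
(x*s)*45 = ((2*√6)*(-8))*45 = -16*√6*45 = -720*√6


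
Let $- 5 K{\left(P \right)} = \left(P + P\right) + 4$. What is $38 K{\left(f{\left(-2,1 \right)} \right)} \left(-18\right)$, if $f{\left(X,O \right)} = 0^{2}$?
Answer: $\frac{2736}{5} \approx 547.2$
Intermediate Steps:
$f{\left(X,O \right)} = 0$
$K{\left(P \right)} = - \frac{4}{5} - \frac{2 P}{5}$ ($K{\left(P \right)} = - \frac{\left(P + P\right) + 4}{5} = - \frac{2 P + 4}{5} = - \frac{4 + 2 P}{5} = - \frac{4}{5} - \frac{2 P}{5}$)
$38 K{\left(f{\left(-2,1 \right)} \right)} \left(-18\right) = 38 \left(- \frac{4}{5} - 0\right) \left(-18\right) = 38 \left(- \frac{4}{5} + 0\right) \left(-18\right) = 38 \left(- \frac{4}{5}\right) \left(-18\right) = \left(- \frac{152}{5}\right) \left(-18\right) = \frac{2736}{5}$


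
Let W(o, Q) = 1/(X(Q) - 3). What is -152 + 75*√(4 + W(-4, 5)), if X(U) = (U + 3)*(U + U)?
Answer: -152 + 75*√23793/77 ≈ -1.7567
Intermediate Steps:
X(U) = 2*U*(3 + U) (X(U) = (3 + U)*(2*U) = 2*U*(3 + U))
W(o, Q) = 1/(-3 + 2*Q*(3 + Q)) (W(o, Q) = 1/(2*Q*(3 + Q) - 3) = 1/(-3 + 2*Q*(3 + Q)))
-152 + 75*√(4 + W(-4, 5)) = -152 + 75*√(4 + 1/(-3 + 2*5*(3 + 5))) = -152 + 75*√(4 + 1/(-3 + 2*5*8)) = -152 + 75*√(4 + 1/(-3 + 80)) = -152 + 75*√(4 + 1/77) = -152 + 75*√(309/77) = -152 + 75*(√23793/77) = -152 + 75*√23793/77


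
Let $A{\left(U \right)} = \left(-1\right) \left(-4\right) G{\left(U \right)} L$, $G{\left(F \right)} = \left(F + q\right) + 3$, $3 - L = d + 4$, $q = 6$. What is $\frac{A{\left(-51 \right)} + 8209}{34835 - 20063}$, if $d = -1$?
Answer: $\frac{8209}{14772} \approx 0.55571$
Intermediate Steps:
$L = 0$ ($L = 3 - \left(-1 + 4\right) = 3 - 3 = 0$)
$G{\left(F \right)} = 9 + F$ ($G{\left(F \right)} = \left(F + 6\right) + 3 = \left(6 + F\right) + 3 = 9 + F$)
$A{\left(U \right)} = 0$ ($A{\left(U \right)} = \left(-1\right) \left(-4\right) \left(9 + U\right) 0 = 4 \left(9 + U\right) 0 = \left(36 + 4 U\right) 0 = 0$)
$\frac{A{\left(-51 \right)} + 8209}{34835 - 20063} = \frac{0 + 8209}{34835 - 20063} = \frac{8209}{14772}$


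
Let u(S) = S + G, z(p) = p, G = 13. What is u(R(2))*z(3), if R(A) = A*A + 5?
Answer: 66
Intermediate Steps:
R(A) = 5 + A² (R(A) = A² + 5 = 5 + A²)
u(S) = 13 + S (u(S) = S + 13 = 13 + S)
u(R(2))*z(3) = (13 + (5 + 2²))*3 = (13 + (5 + 4))*3 = (13 + 9)*3 = 22*3 = 66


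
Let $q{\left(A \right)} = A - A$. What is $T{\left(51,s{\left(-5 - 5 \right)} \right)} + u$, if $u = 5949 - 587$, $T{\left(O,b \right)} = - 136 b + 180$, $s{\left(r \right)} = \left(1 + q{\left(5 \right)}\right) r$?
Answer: $6902$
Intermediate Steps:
$q{\left(A \right)} = 0$
$s{\left(r \right)} = r$ ($s{\left(r \right)} = \left(1 + 0\right) r = 1 r = r$)
$T{\left(O,b \right)} = 180 - 136 b$
$u = 5362$ ($u = 5949 - 587 = 5362$)
$T{\left(51,s{\left(-5 - 5 \right)} \right)} + u = \left(180 - 136 \left(-5 - 5\right)\right) + 5362 = \left(180 - -1360\right) + 5362 = \left(180 + 1360\right) + 5362 = 1540 + 5362 = 6902$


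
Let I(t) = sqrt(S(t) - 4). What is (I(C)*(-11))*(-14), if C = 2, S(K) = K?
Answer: 154*I*sqrt(2) ≈ 217.79*I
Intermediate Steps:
I(t) = sqrt(-4 + t) (I(t) = sqrt(t - 4) = sqrt(-4 + t))
(I(C)*(-11))*(-14) = (sqrt(-4 + 2)*(-11))*(-14) = (sqrt(-2)*(-11))*(-14) = ((I*sqrt(2))*(-11))*(-14) = -11*I*sqrt(2)*(-14) = 154*I*sqrt(2)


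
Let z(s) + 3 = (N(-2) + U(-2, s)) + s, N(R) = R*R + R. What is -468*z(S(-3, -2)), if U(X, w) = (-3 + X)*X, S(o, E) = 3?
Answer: -5616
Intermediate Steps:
N(R) = R + R**2 (N(R) = R**2 + R = R + R**2)
U(X, w) = X*(-3 + X)
z(s) = 9 + s (z(s) = -3 + ((-2*(1 - 2) - 2*(-3 - 2)) + s) = -3 + ((-2*(-1) - 2*(-5)) + s) = -3 + ((2 + 10) + s) = -3 + (12 + s) = 9 + s)
-468*z(S(-3, -2)) = -468*(9 + 3) = -468*12 = -5616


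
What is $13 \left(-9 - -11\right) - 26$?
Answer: $0$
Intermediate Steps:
$13 \left(-9 - -11\right) - 26 = 13 \left(-9 + 11\right) - 26 = 13 \cdot 2 - 26 = 26 - 26 = 0$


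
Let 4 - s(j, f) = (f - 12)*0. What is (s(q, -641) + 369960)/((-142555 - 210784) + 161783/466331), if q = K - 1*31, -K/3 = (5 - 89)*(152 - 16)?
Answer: -86262841042/82386383713 ≈ -1.0471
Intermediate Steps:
K = 34272 (K = -3*(5 - 89)*(152 - 16) = -(-252)*136 = -3*(-11424) = 34272)
q = 34241 (q = 34272 - 1*31 = 34272 - 31 = 34241)
s(j, f) = 4 (s(j, f) = 4 - (f - 12)*0 = 4 - (-12 + f)*0 = 4 - 1*0 = 4 + 0 = 4)
(s(q, -641) + 369960)/((-142555 - 210784) + 161783/466331) = (4 + 369960)/((-142555 - 210784) + 161783/466331) = 369964/(-353339 + 161783*(1/466331)) = 369964/(-353339 + 161783/466331) = 369964/(-164772767426/466331) = 369964*(-466331/164772767426) = -86262841042/82386383713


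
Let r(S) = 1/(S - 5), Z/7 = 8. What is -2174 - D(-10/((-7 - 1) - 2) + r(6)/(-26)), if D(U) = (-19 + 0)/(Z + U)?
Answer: -3219200/1481 ≈ -2173.7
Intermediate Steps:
Z = 56 (Z = 7*8 = 56)
r(S) = 1/(-5 + S)
D(U) = -19/(56 + U) (D(U) = (-19 + 0)/(56 + U) = -19/(56 + U))
-2174 - D(-10/((-7 - 1) - 2) + r(6)/(-26)) = -2174 - (-19)/(56 + (-10/((-7 - 1) - 2) + 1/((-5 + 6)*(-26)))) = -2174 - (-19)/(56 + (-10/(-8 - 2) - 1/26/1)) = -2174 - (-19)/(56 + (-10/(-10) + 1*(-1/26))) = -2174 - (-19)/(56 + (-10*(-⅒) - 1/26)) = -2174 - (-19)/(56 + (1 - 1/26)) = -2174 - (-19)/(56 + 25/26) = -2174 - (-19)/1481/26 = -2174 - (-19)*26/1481 = -2174 - 1*(-494/1481) = -2174 + 494/1481 = -3219200/1481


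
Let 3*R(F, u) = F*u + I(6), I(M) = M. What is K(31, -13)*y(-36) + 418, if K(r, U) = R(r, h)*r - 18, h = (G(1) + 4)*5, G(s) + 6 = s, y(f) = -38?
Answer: 178828/3 ≈ 59609.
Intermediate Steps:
G(s) = -6 + s
h = -5 (h = ((-6 + 1) + 4)*5 = (-5 + 4)*5 = -1*5 = -5)
R(F, u) = 2 + F*u/3 (R(F, u) = (F*u + 6)/3 = (6 + F*u)/3 = 2 + F*u/3)
K(r, U) = -18 + r*(2 - 5*r/3) (K(r, U) = (2 + (⅓)*r*(-5))*r - 18 = (2 - 5*r/3)*r - 18 = r*(2 - 5*r/3) - 18 = -18 + r*(2 - 5*r/3))
K(31, -13)*y(-36) + 418 = (-18 + (⅓)*31*(6 - 5*31))*(-38) + 418 = (-18 + (⅓)*31*(6 - 155))*(-38) + 418 = (-18 + (⅓)*31*(-149))*(-38) + 418 = (-18 - 4619/3)*(-38) + 418 = -4673/3*(-38) + 418 = 177574/3 + 418 = 178828/3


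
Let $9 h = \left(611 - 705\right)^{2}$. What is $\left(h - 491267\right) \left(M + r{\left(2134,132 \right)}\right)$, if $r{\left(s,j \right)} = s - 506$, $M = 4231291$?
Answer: $- \frac{6226012897691}{3} \approx -2.0753 \cdot 10^{12}$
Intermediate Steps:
$r{\left(s,j \right)} = -506 + s$ ($r{\left(s,j \right)} = s - 506 = -506 + s$)
$h = \frac{8836}{9}$ ($h = \frac{\left(611 - 705\right)^{2}}{9} = \frac{\left(-94\right)^{2}}{9} = \frac{1}{9} \cdot 8836 = \frac{8836}{9} \approx 981.78$)
$\left(h - 491267\right) \left(M + r{\left(2134,132 \right)}\right) = \left(\frac{8836}{9} - 491267\right) \left(4231291 + \left(-506 + 2134\right)\right) = - \frac{4412567 \left(4231291 + 1628\right)}{9} = \left(- \frac{4412567}{9}\right) 4232919 = - \frac{6226012897691}{3}$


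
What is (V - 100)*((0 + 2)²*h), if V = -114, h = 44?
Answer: -37664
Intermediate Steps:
(V - 100)*((0 + 2)²*h) = (-114 - 100)*((0 + 2)²*44) = -214*2²*44 = -856*44 = -214*176 = -37664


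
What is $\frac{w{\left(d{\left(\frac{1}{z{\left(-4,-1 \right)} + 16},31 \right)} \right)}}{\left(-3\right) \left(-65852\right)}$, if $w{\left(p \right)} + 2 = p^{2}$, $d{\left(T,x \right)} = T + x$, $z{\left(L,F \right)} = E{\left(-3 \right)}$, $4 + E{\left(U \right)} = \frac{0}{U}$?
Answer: $\frac{138841}{28448064} \approx 0.0048805$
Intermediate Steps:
$E{\left(U \right)} = -4$ ($E{\left(U \right)} = -4 + \frac{0}{U} = -4 + 0 = -4$)
$z{\left(L,F \right)} = -4$
$w{\left(p \right)} = -2 + p^{2}$
$\frac{w{\left(d{\left(\frac{1}{z{\left(-4,-1 \right)} + 16},31 \right)} \right)}}{\left(-3\right) \left(-65852\right)} = \frac{-2 + \left(\frac{1}{-4 + 16} + 31\right)^{2}}{\left(-3\right) \left(-65852\right)} = \frac{-2 + \left(\frac{1}{12} + 31\right)^{2}}{197556} = \left(-2 + \left(\frac{1}{12} + 31\right)^{2}\right) \frac{1}{197556} = \left(-2 + \left(\frac{373}{12}\right)^{2}\right) \frac{1}{197556} = \left(-2 + \frac{139129}{144}\right) \frac{1}{197556} = \frac{138841}{144} \cdot \frac{1}{197556} = \frac{138841}{28448064}$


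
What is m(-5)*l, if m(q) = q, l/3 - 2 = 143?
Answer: -2175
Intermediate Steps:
l = 435 (l = 6 + 3*143 = 6 + 429 = 435)
m(-5)*l = -5*435 = -2175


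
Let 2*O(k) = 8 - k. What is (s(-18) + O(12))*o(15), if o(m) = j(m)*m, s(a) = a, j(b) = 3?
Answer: -900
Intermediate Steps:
o(m) = 3*m
O(k) = 4 - k/2 (O(k) = (8 - k)/2 = 4 - k/2)
(s(-18) + O(12))*o(15) = (-18 + (4 - ½*12))*(3*15) = (-18 + (4 - 6))*45 = (-18 - 2)*45 = -20*45 = -900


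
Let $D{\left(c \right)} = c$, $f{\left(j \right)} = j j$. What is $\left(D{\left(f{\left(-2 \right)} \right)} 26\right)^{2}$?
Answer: $10816$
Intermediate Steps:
$f{\left(j \right)} = j^{2}$
$\left(D{\left(f{\left(-2 \right)} \right)} 26\right)^{2} = \left(\left(-2\right)^{2} \cdot 26\right)^{2} = \left(4 \cdot 26\right)^{2} = 104^{2} = 10816$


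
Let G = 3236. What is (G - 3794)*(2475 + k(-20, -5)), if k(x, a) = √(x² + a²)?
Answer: -1381050 - 2790*√17 ≈ -1.3926e+6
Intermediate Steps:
k(x, a) = √(a² + x²)
(G - 3794)*(2475 + k(-20, -5)) = (3236 - 3794)*(2475 + √((-5)² + (-20)²)) = -558*(2475 + √(25 + 400)) = -558*(2475 + √425) = -558*(2475 + 5*√17) = -1381050 - 2790*√17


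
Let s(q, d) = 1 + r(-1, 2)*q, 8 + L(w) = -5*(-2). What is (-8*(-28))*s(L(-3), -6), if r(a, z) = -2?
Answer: -672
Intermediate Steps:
L(w) = 2 (L(w) = -8 - 5*(-2) = -8 + 10 = 2)
s(q, d) = 1 - 2*q
(-8*(-28))*s(L(-3), -6) = (-8*(-28))*(1 - 2*2) = 224*(1 - 4) = 224*(-3) = -672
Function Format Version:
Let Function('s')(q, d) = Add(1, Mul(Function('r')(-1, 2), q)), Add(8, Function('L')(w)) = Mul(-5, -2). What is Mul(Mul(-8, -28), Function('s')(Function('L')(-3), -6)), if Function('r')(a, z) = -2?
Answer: -672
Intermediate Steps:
Function('L')(w) = 2 (Function('L')(w) = Add(-8, Mul(-5, -2)) = Add(-8, 10) = 2)
Function('s')(q, d) = Add(1, Mul(-2, q))
Mul(Mul(-8, -28), Function('s')(Function('L')(-3), -6)) = Mul(Mul(-8, -28), Add(1, Mul(-2, 2))) = Mul(224, Add(1, -4)) = Mul(224, -3) = -672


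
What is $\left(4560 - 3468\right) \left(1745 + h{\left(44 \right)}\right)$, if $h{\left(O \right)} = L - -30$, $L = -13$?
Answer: $1924104$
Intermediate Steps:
$h{\left(O \right)} = 17$ ($h{\left(O \right)} = -13 - -30 = -13 + 30 = 17$)
$\left(4560 - 3468\right) \left(1745 + h{\left(44 \right)}\right) = \left(4560 - 3468\right) \left(1745 + 17\right) = 1092 \cdot 1762 = 1924104$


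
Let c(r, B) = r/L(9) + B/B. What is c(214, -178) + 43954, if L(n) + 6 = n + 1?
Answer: 88017/2 ≈ 44009.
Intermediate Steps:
L(n) = -5 + n (L(n) = -6 + (n + 1) = -6 + (1 + n) = -5 + n)
c(r, B) = 1 + r/4 (c(r, B) = r/(-5 + 9) + B/B = r/4 + 1 = 1 + r/4)
c(214, -178) + 43954 = (1 + (1/4)*214) + 43954 = (1 + 107/2) + 43954 = 109/2 + 43954 = 88017/2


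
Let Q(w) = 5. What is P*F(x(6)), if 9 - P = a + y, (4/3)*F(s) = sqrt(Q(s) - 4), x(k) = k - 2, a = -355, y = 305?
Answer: 177/4 ≈ 44.250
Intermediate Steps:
x(k) = -2 + k
F(s) = 3/4 (F(s) = 3*sqrt(5 - 4)/4 = 3*sqrt(1)/4 = (3/4)*1 = 3/4)
P = 59 (P = 9 - (-355 + 305) = 9 - 1*(-50) = 9 + 50 = 59)
P*F(x(6)) = 59*(3/4) = 177/4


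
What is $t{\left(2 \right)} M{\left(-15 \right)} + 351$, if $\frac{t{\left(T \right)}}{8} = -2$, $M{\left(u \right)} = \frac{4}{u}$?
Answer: $\frac{5329}{15} \approx 355.27$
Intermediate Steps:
$t{\left(T \right)} = -16$ ($t{\left(T \right)} = 8 \left(-2\right) = -16$)
$t{\left(2 \right)} M{\left(-15 \right)} + 351 = - 16 \frac{4}{-15} + 351 = - 16 \cdot 4 \left(- \frac{1}{15}\right) + 351 = \left(-16\right) \left(- \frac{4}{15}\right) + 351 = \frac{64}{15} + 351 = \frac{5329}{15}$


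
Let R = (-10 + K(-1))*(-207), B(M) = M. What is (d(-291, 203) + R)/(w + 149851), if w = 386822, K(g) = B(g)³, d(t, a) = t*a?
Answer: -18932/178891 ≈ -0.10583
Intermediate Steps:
d(t, a) = a*t
K(g) = g³
R = 2277 (R = (-10 + (-1)³)*(-207) = (-10 - 1)*(-207) = -11*(-207) = 2277)
(d(-291, 203) + R)/(w + 149851) = (203*(-291) + 2277)/(386822 + 149851) = (-59073 + 2277)/536673 = -56796*1/536673 = -18932/178891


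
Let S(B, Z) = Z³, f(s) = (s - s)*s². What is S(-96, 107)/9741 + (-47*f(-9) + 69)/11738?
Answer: 14380226863/114339858 ≈ 125.77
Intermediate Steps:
f(s) = 0 (f(s) = 0*s² = 0)
S(-96, 107)/9741 + (-47*f(-9) + 69)/11738 = 107³/9741 + (-47*0 + 69)/11738 = 1225043*(1/9741) + (0 + 69)*(1/11738) = 1225043/9741 + 69*(1/11738) = 1225043/9741 + 69/11738 = 14380226863/114339858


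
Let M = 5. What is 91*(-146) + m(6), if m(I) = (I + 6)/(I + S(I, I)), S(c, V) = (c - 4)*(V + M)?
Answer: -92999/7 ≈ -13286.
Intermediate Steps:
S(c, V) = (-4 + c)*(5 + V) (S(c, V) = (c - 4)*(V + 5) = (-4 + c)*(5 + V))
m(I) = (6 + I)/(-20 + I² + 2*I) (m(I) = (I + 6)/(I + (-20 - 4*I + 5*I + I*I)) = (6 + I)/(I + (-20 - 4*I + 5*I + I²)) = (6 + I)/(I + (-20 + I + I²)) = (6 + I)/(-20 + I² + 2*I))
91*(-146) + m(6) = 91*(-146) + (6 + 6)/(-20 + 6² + 2*6) = -13286 + 12/(-20 + 36 + 12) = -13286 + 12/28 = -13286 + (1/28)*12 = -13286 + 3/7 = -92999/7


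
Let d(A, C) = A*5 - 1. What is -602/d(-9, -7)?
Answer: 301/23 ≈ 13.087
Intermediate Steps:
d(A, C) = -1 + 5*A (d(A, C) = 5*A - 1 = -1 + 5*A)
-602/d(-9, -7) = -602/(-1 + 5*(-9)) = -602/(-1 - 45) = -602/(-46) = -602*(-1/46) = 301/23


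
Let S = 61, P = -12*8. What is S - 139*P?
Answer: 13405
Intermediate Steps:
P = -96
S - 139*P = 61 - 139*(-96) = 61 + 13344 = 13405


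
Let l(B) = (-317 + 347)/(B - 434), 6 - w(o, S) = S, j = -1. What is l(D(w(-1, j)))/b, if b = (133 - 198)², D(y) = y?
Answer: -6/360815 ≈ -1.6629e-5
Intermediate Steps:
w(o, S) = 6 - S
l(B) = 30/(-434 + B)
b = 4225 (b = (-65)² = 4225)
l(D(w(-1, j)))/b = (30/(-434 + (6 - 1*(-1))))/4225 = (30/(-434 + (6 + 1)))*(1/4225) = (30/(-434 + 7))*(1/4225) = (30/(-427))*(1/4225) = (30*(-1/427))*(1/4225) = -30/427*1/4225 = -6/360815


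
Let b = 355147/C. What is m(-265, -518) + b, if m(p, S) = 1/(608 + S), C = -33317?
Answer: -31929913/2998530 ≈ -10.649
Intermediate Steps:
b = -355147/33317 (b = 355147/(-33317) = 355147*(-1/33317) = -355147/33317 ≈ -10.660)
m(-265, -518) + b = 1/(608 - 518) - 355147/33317 = 1/90 - 355147/33317 = -31929913/2998530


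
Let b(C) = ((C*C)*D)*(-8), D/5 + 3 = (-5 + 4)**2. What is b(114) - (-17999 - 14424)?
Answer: 1072103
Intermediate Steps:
D = -10 (D = -15 + 5*(-5 + 4)**2 = -15 + 5*(-1)**2 = -15 + 5*1 = -15 + 5 = -10)
b(C) = 80*C**2 (b(C) = ((C*C)*(-10))*(-8) = (C**2*(-10))*(-8) = -10*C**2*(-8) = 80*C**2)
b(114) - (-17999 - 14424) = 80*114**2 - (-17999 - 14424) = 80*12996 - 1*(-32423) = 1039680 + 32423 = 1072103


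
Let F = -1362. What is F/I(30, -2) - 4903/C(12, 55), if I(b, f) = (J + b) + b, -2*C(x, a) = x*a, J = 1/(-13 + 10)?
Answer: -470743/59070 ≈ -7.9692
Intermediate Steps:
J = -⅓ (J = 1/(-3) = -⅓ ≈ -0.33333)
C(x, a) = -a*x/2 (C(x, a) = -x*a/2 = -a*x/2)
I(b, f) = -⅓ + 2*b (I(b, f) = (-⅓ + b) + b = -⅓ + 2*b)
F/I(30, -2) - 4903/C(12, 55) = -1362/(-⅓ + 2*30) - 4903/((-½*55*12)) = -1362/(-⅓ + 60) - 4903/(-330) = -1362/179/3 - 4903*(-1/330) = -1362*3/179 + 4903/330 = -4086/179 + 4903/330 = -470743/59070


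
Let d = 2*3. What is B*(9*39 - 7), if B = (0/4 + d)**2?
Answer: 12384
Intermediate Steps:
d = 6
B = 36 (B = (0/4 + 6)**2 = (0*(1/4) + 6)**2 = (0 + 6)**2 = 6**2 = 36)
B*(9*39 - 7) = 36*(9*39 - 7) = 36*(351 - 7) = 36*344 = 12384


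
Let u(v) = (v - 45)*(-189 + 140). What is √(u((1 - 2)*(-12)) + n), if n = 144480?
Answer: 3*√16233 ≈ 382.23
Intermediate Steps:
u(v) = 2205 - 49*v (u(v) = (-45 + v)*(-49) = 2205 - 49*v)
√(u((1 - 2)*(-12)) + n) = √((2205 - 49*(1 - 2)*(-12)) + 144480) = √((2205 - (-49)*(-12)) + 144480) = √((2205 - 49*12) + 144480) = √((2205 - 588) + 144480) = √(1617 + 144480) = √146097 = 3*√16233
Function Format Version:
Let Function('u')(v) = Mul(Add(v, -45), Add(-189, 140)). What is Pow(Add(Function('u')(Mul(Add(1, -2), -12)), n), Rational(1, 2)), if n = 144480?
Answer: Mul(3, Pow(16233, Rational(1, 2))) ≈ 382.23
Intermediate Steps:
Function('u')(v) = Add(2205, Mul(-49, v)) (Function('u')(v) = Mul(Add(-45, v), -49) = Add(2205, Mul(-49, v)))
Pow(Add(Function('u')(Mul(Add(1, -2), -12)), n), Rational(1, 2)) = Pow(Add(Add(2205, Mul(-49, Mul(Add(1, -2), -12))), 144480), Rational(1, 2)) = Pow(Add(Add(2205, Mul(-49, Mul(-1, -12))), 144480), Rational(1, 2)) = Pow(Add(Add(2205, Mul(-49, 12)), 144480), Rational(1, 2)) = Pow(Add(Add(2205, -588), 144480), Rational(1, 2)) = Pow(Add(1617, 144480), Rational(1, 2)) = Pow(146097, Rational(1, 2)) = Mul(3, Pow(16233, Rational(1, 2)))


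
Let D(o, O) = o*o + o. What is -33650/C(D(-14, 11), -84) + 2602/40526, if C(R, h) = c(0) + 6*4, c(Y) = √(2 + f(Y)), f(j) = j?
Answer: -8181826013/5815481 + 16825*√2/287 ≈ -1324.0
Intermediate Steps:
D(o, O) = o + o² (D(o, O) = o² + o = o + o²)
c(Y) = √(2 + Y)
C(R, h) = 24 + √2 (C(R, h) = √(2 + 0) + 6*4 = √2 + 24 = 24 + √2)
-33650/C(D(-14, 11), -84) + 2602/40526 = -33650/(24 + √2) + 2602/40526 = -33650/(24 + √2) + 2602*(1/40526) = -33650/(24 + √2) + 1301/20263 = 1301/20263 - 33650/(24 + √2)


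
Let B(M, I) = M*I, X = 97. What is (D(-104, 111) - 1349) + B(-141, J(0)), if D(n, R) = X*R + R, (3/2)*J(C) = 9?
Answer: 8683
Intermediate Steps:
J(C) = 6 (J(C) = (2/3)*9 = 6)
D(n, R) = 98*R (D(n, R) = 97*R + R = 98*R)
B(M, I) = I*M
(D(-104, 111) - 1349) + B(-141, J(0)) = (98*111 - 1349) + 6*(-141) = (10878 - 1349) - 846 = 9529 - 846 = 8683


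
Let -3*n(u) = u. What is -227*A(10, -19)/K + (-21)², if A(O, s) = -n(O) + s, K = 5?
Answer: 17284/15 ≈ 1152.3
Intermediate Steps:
n(u) = -u/3
A(O, s) = s + O/3 (A(O, s) = -(-1)*O/3 + s = O/3 + s = s + O/3)
-227*A(10, -19)/K + (-21)² = -227*(-19 + (⅓)*10)/5 + (-21)² = -227*(-19 + 10/3)/5 + 441 = -(-10669)/(3*5) + 441 = -227*(-47/15) + 441 = 10669/15 + 441 = 17284/15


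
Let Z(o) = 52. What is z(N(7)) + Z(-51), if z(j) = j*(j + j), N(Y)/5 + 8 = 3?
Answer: 1302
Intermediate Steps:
N(Y) = -25 (N(Y) = -40 + 5*3 = -40 + 15 = -25)
z(j) = 2*j² (z(j) = j*(2*j) = 2*j²)
z(N(7)) + Z(-51) = 2*(-25)² + 52 = 2*625 + 52 = 1250 + 52 = 1302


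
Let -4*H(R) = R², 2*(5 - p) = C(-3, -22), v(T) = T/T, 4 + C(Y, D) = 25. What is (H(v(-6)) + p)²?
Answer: 529/16 ≈ 33.063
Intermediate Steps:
C(Y, D) = 21 (C(Y, D) = -4 + 25 = 21)
v(T) = 1
p = -11/2 (p = 5 - ½*21 = 5 - 21/2 = -11/2 ≈ -5.5000)
H(R) = -R²/4
(H(v(-6)) + p)² = (-¼*1² - 11/2)² = (-¼*1 - 11/2)² = (-¼ - 11/2)² = (-23/4)² = 529/16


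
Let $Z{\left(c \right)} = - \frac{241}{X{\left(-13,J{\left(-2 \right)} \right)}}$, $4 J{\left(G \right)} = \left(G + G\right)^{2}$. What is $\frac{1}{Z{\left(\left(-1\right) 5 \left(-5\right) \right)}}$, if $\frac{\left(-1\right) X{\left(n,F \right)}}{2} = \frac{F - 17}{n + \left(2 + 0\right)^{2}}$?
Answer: $\frac{26}{2169} \approx 0.011987$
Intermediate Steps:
$J{\left(G \right)} = G^{2}$ ($J{\left(G \right)} = \frac{\left(G + G\right)^{2}}{4} = \frac{\left(2 G\right)^{2}}{4} = \frac{4 G^{2}}{4} = G^{2}$)
$X{\left(n,F \right)} = - \frac{2 \left(-17 + F\right)}{4 + n}$ ($X{\left(n,F \right)} = - 2 \frac{F - 17}{n + \left(2 + 0\right)^{2}} = - 2 \frac{-17 + F}{n + 2^{2}} = - 2 \frac{-17 + F}{n + 4} = - 2 \frac{-17 + F}{4 + n} = - \frac{2 \left(-17 + F\right)}{4 + n}$)
$Z{\left(c \right)} = \frac{2169}{26}$ ($Z{\left(c \right)} = - \frac{241}{2 \frac{1}{4 - 13} \left(17 - \left(-2\right)^{2}\right)} = - \frac{241}{2 \frac{1}{-9} \left(17 - 4\right)} = - \frac{241}{2 \left(- \frac{1}{9}\right) \left(17 - 4\right)} = - \frac{241}{2 \left(- \frac{1}{9}\right) 13} = - \frac{241}{- \frac{26}{9}} = \left(-241\right) \left(- \frac{9}{26}\right) = \frac{2169}{26}$)
$\frac{1}{Z{\left(\left(-1\right) 5 \left(-5\right) \right)}} = \frac{1}{\frac{2169}{26}} = \frac{26}{2169}$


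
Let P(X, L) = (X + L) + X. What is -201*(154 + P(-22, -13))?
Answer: -19497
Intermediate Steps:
P(X, L) = L + 2*X (P(X, L) = (L + X) + X = L + 2*X)
-201*(154 + P(-22, -13)) = -201*(154 + (-13 + 2*(-22))) = -201*(154 + (-13 - 44)) = -201*(154 - 57) = -201*97 = -19497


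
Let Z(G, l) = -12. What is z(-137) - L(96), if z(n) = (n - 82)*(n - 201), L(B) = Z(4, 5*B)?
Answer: 74034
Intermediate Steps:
L(B) = -12
z(n) = (-201 + n)*(-82 + n) (z(n) = (-82 + n)*(-201 + n) = (-201 + n)*(-82 + n))
z(-137) - L(96) = (16482 + (-137)² - 283*(-137)) - 1*(-12) = (16482 + 18769 + 38771) + 12 = 74022 + 12 = 74034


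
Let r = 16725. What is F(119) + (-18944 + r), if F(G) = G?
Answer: -2100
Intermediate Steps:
F(119) + (-18944 + r) = 119 + (-18944 + 16725) = 119 - 2219 = -2100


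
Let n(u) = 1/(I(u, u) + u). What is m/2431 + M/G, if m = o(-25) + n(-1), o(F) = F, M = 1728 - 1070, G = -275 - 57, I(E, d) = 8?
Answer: -5627477/2824822 ≈ -1.9922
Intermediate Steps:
n(u) = 1/(8 + u)
G = -332
M = 658
m = -174/7 (m = -25 + 1/(8 - 1) = -25 + 1/7 = -25 + ⅐ = -174/7 ≈ -24.857)
m/2431 + M/G = -174/7/2431 + 658/(-332) = -174/7*1/2431 + 658*(-1/332) = -174/17017 - 329/166 = -5627477/2824822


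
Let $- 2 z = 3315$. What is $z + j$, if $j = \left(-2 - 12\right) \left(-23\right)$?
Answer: $- \frac{2671}{2} \approx -1335.5$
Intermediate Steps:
$z = - \frac{3315}{2}$ ($z = \left(- \frac{1}{2}\right) 3315 = - \frac{3315}{2} \approx -1657.5$)
$j = 322$ ($j = \left(-14\right) \left(-23\right) = 322$)
$z + j = - \frac{3315}{2} + 322 = - \frac{2671}{2}$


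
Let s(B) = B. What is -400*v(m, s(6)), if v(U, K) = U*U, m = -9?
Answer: -32400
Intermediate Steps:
v(U, K) = U²
-400*v(m, s(6)) = -400*(-9)² = -400*81 = -32400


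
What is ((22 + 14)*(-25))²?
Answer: 810000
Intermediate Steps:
((22 + 14)*(-25))² = (36*(-25))² = (-900)² = 810000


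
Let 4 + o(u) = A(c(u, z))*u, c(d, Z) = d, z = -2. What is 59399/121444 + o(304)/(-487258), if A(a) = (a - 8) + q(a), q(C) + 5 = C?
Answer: 3488166499/29587280276 ≈ 0.11789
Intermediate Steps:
q(C) = -5 + C
A(a) = -13 + 2*a (A(a) = (a - 8) + (-5 + a) = (-8 + a) + (-5 + a) = -13 + 2*a)
o(u) = -4 + u*(-13 + 2*u) (o(u) = -4 + (-13 + 2*u)*u = -4 + u*(-13 + 2*u))
59399/121444 + o(304)/(-487258) = 59399/121444 + (-4 + 304*(-13 + 2*304))/(-487258) = 59399*(1/121444) + (-4 + 304*(-13 + 608))*(-1/487258) = 59399/121444 + (-4 + 304*595)*(-1/487258) = 59399/121444 + (-4 + 180880)*(-1/487258) = 59399/121444 + 180876*(-1/487258) = 59399/121444 - 90438/243629 = 3488166499/29587280276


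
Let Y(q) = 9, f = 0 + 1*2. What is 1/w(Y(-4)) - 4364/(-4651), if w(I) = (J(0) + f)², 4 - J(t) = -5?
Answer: 532695/562771 ≈ 0.94656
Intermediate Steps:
f = 2 (f = 0 + 2 = 2)
J(t) = 9 (J(t) = 4 - 1*(-5) = 4 + 5 = 9)
w(I) = 121 (w(I) = (9 + 2)² = 11² = 121)
1/w(Y(-4)) - 4364/(-4651) = 1/121 - 4364/(-4651) = 1/121 - 4364*(-1/4651) = 1/121 + 4364/4651 = 532695/562771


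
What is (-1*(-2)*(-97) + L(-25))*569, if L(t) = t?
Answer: -124611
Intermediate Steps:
(-1*(-2)*(-97) + L(-25))*569 = (-1*(-2)*(-97) - 25)*569 = (2*(-97) - 25)*569 = (-194 - 25)*569 = -219*569 = -124611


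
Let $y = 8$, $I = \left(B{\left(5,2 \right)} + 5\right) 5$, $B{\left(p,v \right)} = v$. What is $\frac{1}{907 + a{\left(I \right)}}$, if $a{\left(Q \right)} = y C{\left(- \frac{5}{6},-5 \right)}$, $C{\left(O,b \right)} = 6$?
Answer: $\frac{1}{955} \approx 0.0010471$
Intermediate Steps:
$I = 35$ ($I = \left(2 + 5\right) 5 = 7 \cdot 5 = 35$)
$a{\left(Q \right)} = 48$ ($a{\left(Q \right)} = 8 \cdot 6 = 48$)
$\frac{1}{907 + a{\left(I \right)}} = \frac{1}{907 + 48} = \frac{1}{955}$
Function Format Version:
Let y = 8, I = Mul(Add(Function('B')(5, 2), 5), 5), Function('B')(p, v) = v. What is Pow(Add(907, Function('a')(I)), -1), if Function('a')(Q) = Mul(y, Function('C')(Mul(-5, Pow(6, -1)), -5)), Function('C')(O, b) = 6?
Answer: Rational(1, 955) ≈ 0.0010471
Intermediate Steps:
I = 35 (I = Mul(Add(2, 5), 5) = Mul(7, 5) = 35)
Function('a')(Q) = 48 (Function('a')(Q) = Mul(8, 6) = 48)
Pow(Add(907, Function('a')(I)), -1) = Pow(Add(907, 48), -1) = Pow(955, -1) = Rational(1, 955)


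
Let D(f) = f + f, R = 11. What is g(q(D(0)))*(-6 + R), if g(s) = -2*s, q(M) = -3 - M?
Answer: 30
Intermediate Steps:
D(f) = 2*f
g(q(D(0)))*(-6 + R) = (-2*(-3 - 2*0))*(-6 + 11) = -2*(-3 - 1*0)*5 = -2*(-3 + 0)*5 = -2*(-3)*5 = 6*5 = 30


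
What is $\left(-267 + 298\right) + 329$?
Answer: $360$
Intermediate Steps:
$\left(-267 + 298\right) + 329 = 31 + 329 = 360$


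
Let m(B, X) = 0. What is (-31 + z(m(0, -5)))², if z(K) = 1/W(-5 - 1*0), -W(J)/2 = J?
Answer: 95481/100 ≈ 954.81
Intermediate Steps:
W(J) = -2*J
z(K) = ⅒ (z(K) = 1/(-2*(-5 - 1*0)) = 1/(-2*(-5 + 0)) = 1/(-2*(-5)) = 1/10 = ⅒)
(-31 + z(m(0, -5)))² = (-31 + ⅒)² = (-309/10)² = 95481/100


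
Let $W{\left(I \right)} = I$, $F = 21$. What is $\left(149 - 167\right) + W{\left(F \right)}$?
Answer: $3$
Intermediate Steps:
$\left(149 - 167\right) + W{\left(F \right)} = \left(149 - 167\right) + 21 = -18 + 21 = 3$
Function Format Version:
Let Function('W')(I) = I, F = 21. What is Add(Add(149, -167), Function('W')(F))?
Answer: 3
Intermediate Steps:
Add(Add(149, -167), Function('W')(F)) = Add(Add(149, -167), 21) = Add(-18, 21) = 3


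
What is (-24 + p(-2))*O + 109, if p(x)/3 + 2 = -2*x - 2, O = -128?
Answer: 3181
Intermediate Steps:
p(x) = -12 - 6*x (p(x) = -6 + 3*(-2*x - 2) = -6 + 3*(-2 - 2*x) = -6 + (-6 - 6*x) = -12 - 6*x)
(-24 + p(-2))*O + 109 = (-24 + (-12 - 6*(-2)))*(-128) + 109 = (-24 + (-12 + 12))*(-128) + 109 = (-24 + 0)*(-128) + 109 = -24*(-128) + 109 = 3072 + 109 = 3181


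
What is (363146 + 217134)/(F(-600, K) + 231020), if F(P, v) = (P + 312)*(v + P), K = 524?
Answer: 145070/63227 ≈ 2.2944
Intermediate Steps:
F(P, v) = (312 + P)*(P + v)
(363146 + 217134)/(F(-600, K) + 231020) = (363146 + 217134)/(((-600)**2 + 312*(-600) + 312*524 - 600*524) + 231020) = 580280/((360000 - 187200 + 163488 - 314400) + 231020) = 580280/(21888 + 231020) = 580280/252908 = 580280*(1/252908) = 145070/63227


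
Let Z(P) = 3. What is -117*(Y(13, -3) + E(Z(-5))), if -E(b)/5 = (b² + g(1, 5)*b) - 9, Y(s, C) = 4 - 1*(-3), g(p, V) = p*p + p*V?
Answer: 9711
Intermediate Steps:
g(p, V) = p² + V*p
Y(s, C) = 7 (Y(s, C) = 4 + 3 = 7)
E(b) = 45 - 30*b - 5*b² (E(b) = -5*((b² + (1*(5 + 1))*b) - 9) = -5*((b² + (1*6)*b) - 9) = -5*((b² + 6*b) - 9) = -5*(-9 + b² + 6*b) = 45 - 30*b - 5*b²)
-117*(Y(13, -3) + E(Z(-5))) = -117*(7 + (45 - 30*3 - 5*3²)) = -117*(7 + (45 - 90 - 5*9)) = -117*(7 + (45 - 90 - 45)) = -117*(7 - 90) = -117*(-83) = 9711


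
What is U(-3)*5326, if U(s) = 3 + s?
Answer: 0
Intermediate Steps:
U(-3)*5326 = (3 - 3)*5326 = 0*5326 = 0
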